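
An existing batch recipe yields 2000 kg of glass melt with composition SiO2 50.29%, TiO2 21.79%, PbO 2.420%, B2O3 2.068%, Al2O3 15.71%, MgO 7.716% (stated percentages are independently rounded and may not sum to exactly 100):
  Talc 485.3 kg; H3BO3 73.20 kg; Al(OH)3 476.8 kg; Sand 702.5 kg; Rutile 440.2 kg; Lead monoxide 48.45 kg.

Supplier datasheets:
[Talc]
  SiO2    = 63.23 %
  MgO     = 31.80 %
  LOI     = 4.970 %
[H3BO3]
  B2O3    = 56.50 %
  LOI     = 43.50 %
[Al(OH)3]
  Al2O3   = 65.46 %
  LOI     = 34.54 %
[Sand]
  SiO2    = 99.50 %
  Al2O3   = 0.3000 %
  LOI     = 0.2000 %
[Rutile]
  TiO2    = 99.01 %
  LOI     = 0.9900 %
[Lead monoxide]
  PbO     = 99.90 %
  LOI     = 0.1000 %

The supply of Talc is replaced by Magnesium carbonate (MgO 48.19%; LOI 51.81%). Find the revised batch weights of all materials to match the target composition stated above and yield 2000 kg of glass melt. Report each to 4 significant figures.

Revised batch per 2000 kg glass melt:
  Magnesium carbonate: 320.2 kg
  H3BO3: 73.20 kg
  Al(OH)3: 475.4 kg
  Sand: 1011 kg
  Rutile: 440.2 kg
  Lead monoxide: 48.45 kg
Total batch = 2368 kg; LOI loss = 368.4 kg

Mid-chain values are displayed with 4-significant-digit rounding at each printed step. The working math keeps full float precision in all steps; each reported figure undergoes a single rounding; the derived quantities are carried from the batch weights per 2000 kg of glass in exact precision (glass mass, ignition loss, the six compositions, the totals, yield) exactly as printed in problem or answer.
Target masses of each oxide per 2000 kg glass melt:
  SiO2: 50.29% × 2000 = 1006 kg
  TiO2: 21.79% × 2000 = 435.8 kg
  PbO: 2.420% × 2000 = 48.40 kg
  B2O3: 2.068% × 2000 = 41.36 kg
  Al2O3: 15.71% × 2000 = 314.2 kg
  MgO: 7.716% × 2000 = 154.3 kg
Per-oxide balance check working from each reported weight, relative to the basis at hand (target by target, the sums agree net of answer rounding effects):
  SiO2: 1011·0.9950 = 1006 kg (target 1006 kg)
  TiO2: 440.2·0.9901 = 435.8 kg (target 435.8 kg)
  PbO: 48.45·0.9990 = 48.40 kg (target 48.40 kg)
  B2O3: 73.20·0.5650 = 41.36 kg (target 41.36 kg)
  Al2O3: 475.4·0.6546 + 1011·0.003000 = 314.2 kg (target 314.2 kg)
  MgO: 320.2·0.4819 = 154.3 kg (target 154.3 kg)
Consistency of the glass mass: batch Σ − ignition loss = 2000 kg (the Σ of target masses is 2000 kg; the stated basis being 2000 kg — differing by rounding only).
Total batch = Σ batch = 2368 kg; loss to ignition Σ batch·LOI = 368.4 kg; yield: glass divided by total = 84.45%.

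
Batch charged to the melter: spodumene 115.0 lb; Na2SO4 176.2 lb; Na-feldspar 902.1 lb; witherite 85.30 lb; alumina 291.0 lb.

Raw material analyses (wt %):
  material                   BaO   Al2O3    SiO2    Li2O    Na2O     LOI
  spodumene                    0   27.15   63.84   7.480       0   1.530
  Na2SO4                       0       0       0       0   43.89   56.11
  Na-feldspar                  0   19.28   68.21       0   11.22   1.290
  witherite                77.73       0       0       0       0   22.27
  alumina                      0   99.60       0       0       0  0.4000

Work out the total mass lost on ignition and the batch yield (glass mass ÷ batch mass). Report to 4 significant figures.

LOI loss = 132.4 lb; glass = 1437 lb; yield = 91.56%

In-progress results appear (rounded to four significant digits) across the worked steps. Full float precision is maintained all the way through; every reported result includes exactly one rounding; all derived quantities are recomputed at exact precision (ignition loss, the totals, glass mass, the five compositions, yield) from the weighed amounts per 1437 lb of glass, precisely as stated by the question or the answer.
Ignition loss by material:
  spodumene: 115.0 × 0.01530 = 1.759 lb
  Na2SO4: 176.2 × 0.5611 = 98.87 lb
  Na-feldspar: 902.1 × 0.01290 = 11.64 lb
  witherite: 85.30 × 0.2227 = 19.00 lb
  alumina: 291.0 × 0.004000 = 1.164 lb
Total LOI = 132.4 lb
Glass = batch − LOI = 1570 − 132.4 = 1437 lb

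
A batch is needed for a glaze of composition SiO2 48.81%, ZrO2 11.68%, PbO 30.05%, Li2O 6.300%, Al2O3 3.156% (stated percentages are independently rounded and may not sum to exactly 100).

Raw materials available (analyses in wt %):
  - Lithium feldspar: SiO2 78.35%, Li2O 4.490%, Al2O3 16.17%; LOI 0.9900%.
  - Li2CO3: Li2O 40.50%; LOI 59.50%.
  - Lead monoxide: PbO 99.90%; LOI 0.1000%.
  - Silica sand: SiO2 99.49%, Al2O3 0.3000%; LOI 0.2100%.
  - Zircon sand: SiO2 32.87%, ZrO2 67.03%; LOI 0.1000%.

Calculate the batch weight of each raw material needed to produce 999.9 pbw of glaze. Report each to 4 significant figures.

Batch per 999.9 pbw glaze:
  Lithium feldspar: 189.9 pbw
  Li2CO3: 134.5 pbw
  Lead monoxide: 300.8 pbw
  Silica sand: 283.4 pbw
  Zircon sand: 174.2 pbw
Total batch = 1083 pbw; LOI loss = 82.98 pbw; yield = 92.34%

Values along the way are displayed (rounded to four significant digits) in the working. All internal work keeps full float precision at every stage. A single rounding completes each reported figure. All derived quantities (LOI, glass mass, the five compositions, yield, the totals) are rebuilt at full float precision using the weight values per 999.9 pbw of glass exactly as shown in the problem or the answer.
Oxide-by-oxide targets in 999.9 pbw glaze:
  SiO2: 48.81% × 999.9 = 488.1 pbw
  ZrO2: 11.68% × 999.9 = 116.8 pbw
  PbO: 30.05% × 999.9 = 300.5 pbw
  Li2O: 6.300% × 999.9 = 62.99 pbw
  Al2O3: 3.156% × 999.9 = 31.56 pbw
Sums-versus-targets review per the reported batch figures, at the basis given (each sum matches its target mass inside rounding margins):
  SiO2: 189.9·0.7835 + 283.4·0.9949 + 174.2·0.3287 = 488.0 pbw (target 488.1 pbw)
  ZrO2: 174.2·0.6703 = 116.8 pbw (target 116.8 pbw)
  PbO: 300.8·0.9990 = 300.5 pbw (target 300.5 pbw)
  Li2O: 189.9·0.04490 + 134.5·0.4050 = 63.00 pbw (target 62.99 pbw)
  Al2O3: 189.9·0.1617 + 283.4·0.003000 = 31.56 pbw (target 31.56 pbw)
Glass-mass closure: Σ batch − LOI loss = 999.8 pbw (targets for the oxides total 999.9 pbw; versus the stated basis of 999.9 pbw — a pure rounding effect).
Summing the batch: Σ batch = 1083 pbw; the LOI term Σ batch·LOI equals 82.98 pbw; yield, glass over the total, = 92.34%.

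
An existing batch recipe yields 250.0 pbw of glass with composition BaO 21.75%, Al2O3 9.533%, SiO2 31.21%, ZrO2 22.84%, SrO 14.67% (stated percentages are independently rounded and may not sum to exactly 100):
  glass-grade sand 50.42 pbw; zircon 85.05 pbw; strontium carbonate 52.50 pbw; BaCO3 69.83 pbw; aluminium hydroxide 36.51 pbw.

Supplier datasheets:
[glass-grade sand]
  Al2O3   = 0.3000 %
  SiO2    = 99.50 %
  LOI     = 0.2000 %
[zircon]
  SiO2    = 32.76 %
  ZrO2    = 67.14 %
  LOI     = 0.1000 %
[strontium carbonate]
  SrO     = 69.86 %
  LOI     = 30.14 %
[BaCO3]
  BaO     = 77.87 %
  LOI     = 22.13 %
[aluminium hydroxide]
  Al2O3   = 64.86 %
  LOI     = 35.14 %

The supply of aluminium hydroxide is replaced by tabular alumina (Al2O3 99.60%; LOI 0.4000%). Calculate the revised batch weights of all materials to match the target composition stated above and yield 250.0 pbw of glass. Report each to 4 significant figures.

Working values are printed, rounded to four significant figures, on the page. Every computation keeps full float precision in every operation; a single rounding yields each reported value; all derived quantities, which include yield, LOI, the five compositions, glass mass, the totals, are re-derived at exact precision, as quoted within the question or the answer, starting from the weights on 250.0 pbw of glass.
Oxide-by-oxide targets in 250.0 pbw glass:
  BaO: 21.75% × 250.0 = 54.38 pbw
  Al2O3: 9.533% × 250.0 = 23.83 pbw
  SiO2: 31.21% × 250.0 = 78.03 pbw
  ZrO2: 22.84% × 250.0 = 57.10 pbw
  SrO: 14.67% × 250.0 = 36.67 pbw
Per-oxide balance check using the reported weights, at the basis given (summed amounts equal target values modulo rounding of the values):
  BaO: 69.83·0.7787 = 54.38 pbw (target 54.38 pbw)
  Al2O3: 50.42·0.003000 + 23.78·0.9960 = 23.84 pbw (target 23.83 pbw)
  SiO2: 50.42·0.9950 + 85.05·0.3276 = 78.03 pbw (target 78.03 pbw)
  ZrO2: 85.05·0.6714 = 57.10 pbw (target 57.10 pbw)
  SrO: 52.50·0.6986 = 36.68 pbw (target 36.67 pbw)
Mass balance on the glass: Σ batch − LOI loss = 250.0 pbw (summing oxide targets gives 250.0 pbw; with the basis standing at 250.0 pbw — any gap is answer rounding).
Summing the batch: Σ batch = 281.6 pbw; LOI loss = Σ batch·LOI = 31.56 pbw; yield = glass ÷ total batch = 88.79%.

Revised batch per 250.0 pbw glass:
  glass-grade sand: 50.42 pbw
  zircon: 85.05 pbw
  strontium carbonate: 52.50 pbw
  BaCO3: 69.83 pbw
  tabular alumina: 23.78 pbw
Total batch = 281.6 pbw; LOI loss = 31.56 pbw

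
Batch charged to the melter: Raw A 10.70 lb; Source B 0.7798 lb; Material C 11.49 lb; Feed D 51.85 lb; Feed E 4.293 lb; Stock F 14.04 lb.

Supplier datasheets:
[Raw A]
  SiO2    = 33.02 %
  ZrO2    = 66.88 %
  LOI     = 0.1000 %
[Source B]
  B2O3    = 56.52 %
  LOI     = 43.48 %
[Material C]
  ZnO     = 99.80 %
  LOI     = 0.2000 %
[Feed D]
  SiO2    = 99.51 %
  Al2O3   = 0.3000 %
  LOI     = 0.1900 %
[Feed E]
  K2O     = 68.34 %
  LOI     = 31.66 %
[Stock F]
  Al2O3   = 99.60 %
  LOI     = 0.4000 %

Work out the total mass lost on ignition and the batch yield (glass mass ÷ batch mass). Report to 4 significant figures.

LOI loss = 1.887 lb; glass = 91.27 lb; yield = 97.97%

All arithmetic maintains full precision from first step to last — intermediates are displayed (rounded to 4 significant figures) at each printed step; a single rounding produces every reported result. All derived quantities, which include LOI, yield, the totals, net glass mass, six oxide percentages, are re-derived at exact precision, as set out in the problem or the answer, from the batch weights on 91.27 lb of glass.
Per-material ignition loss:
  Raw A: 10.70 × 0.001000 = 0.01070 lb
  Source B: 0.7798 × 0.4348 = 0.3391 lb
  Material C: 11.49 × 0.002000 = 0.02298 lb
  Feed D: 51.85 × 0.001900 = 0.09852 lb
  Feed E: 4.293 × 0.3166 = 1.359 lb
  Stock F: 14.04 × 0.004000 = 0.05616 lb
Total LOI = 1.887 lb
Glass = batch − LOI = 93.15 − 1.887 = 91.27 lb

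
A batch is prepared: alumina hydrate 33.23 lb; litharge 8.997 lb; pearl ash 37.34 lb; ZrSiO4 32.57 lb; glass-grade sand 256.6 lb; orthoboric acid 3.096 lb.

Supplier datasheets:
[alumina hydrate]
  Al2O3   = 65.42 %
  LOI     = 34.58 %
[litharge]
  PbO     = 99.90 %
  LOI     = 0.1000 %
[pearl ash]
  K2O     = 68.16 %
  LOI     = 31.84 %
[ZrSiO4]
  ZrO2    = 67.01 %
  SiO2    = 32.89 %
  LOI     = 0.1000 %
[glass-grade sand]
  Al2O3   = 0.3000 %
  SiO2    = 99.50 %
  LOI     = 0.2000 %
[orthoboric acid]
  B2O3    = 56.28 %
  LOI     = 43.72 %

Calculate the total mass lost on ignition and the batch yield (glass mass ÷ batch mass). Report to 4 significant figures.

The intermediate values are shown rounded to 4 significant figures as written. Each numeric step carries exact precision through the solve; each reported figure undergoes a single rounding. All derived quantities, which include ignition loss, totals, glass mass, six oxide percentages, yield, are re-derived in exact precision, as written in question or answer, from the weighed amounts per 346.5 lb of glass.
LOI of each material in turn:
  alumina hydrate: 33.23 × 0.3458 = 11.49 lb
  litharge: 8.997 × 0.001000 = 0.008997 lb
  pearl ash: 37.34 × 0.3184 = 11.89 lb
  ZrSiO4: 32.57 × 0.001000 = 0.03257 lb
  glass-grade sand: 256.6 × 0.002000 = 0.5132 lb
  orthoboric acid: 3.096 × 0.4372 = 1.354 lb
Total LOI = 25.29 lb
Glass = batch − LOI = 371.8 − 25.29 = 346.5 lb

LOI loss = 25.29 lb; glass = 346.5 lb; yield = 93.20%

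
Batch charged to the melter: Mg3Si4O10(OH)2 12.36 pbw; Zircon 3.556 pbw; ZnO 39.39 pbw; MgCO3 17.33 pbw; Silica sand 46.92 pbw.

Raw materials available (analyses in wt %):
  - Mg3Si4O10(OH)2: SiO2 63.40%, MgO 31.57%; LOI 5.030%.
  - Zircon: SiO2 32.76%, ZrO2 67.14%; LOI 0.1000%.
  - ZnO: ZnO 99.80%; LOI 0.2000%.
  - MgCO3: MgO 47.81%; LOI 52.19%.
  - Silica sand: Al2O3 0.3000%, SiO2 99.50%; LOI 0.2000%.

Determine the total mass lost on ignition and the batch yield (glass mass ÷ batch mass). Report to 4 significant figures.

LOI loss = 9.842 pbw; glass = 109.7 pbw; yield = 91.77%

Full float precision is kept at every stage. In-progress results are printed rounded off to 4 significant figures in the printout. Each reported value is rounded a single time; the derived quantities, including net glass mass, LOI, the totals, yield, the five compositions, are re-derived from the batch weights at 109.7 pbw of glass at full precision, as quoted within the problem or answer text.
LOI of each material in turn:
  Mg3Si4O10(OH)2: 12.36 × 0.05030 = 0.6217 pbw
  Zircon: 3.556 × 0.001000 = 0.003556 pbw
  ZnO: 39.39 × 0.002000 = 0.07878 pbw
  MgCO3: 17.33 × 0.5219 = 9.045 pbw
  Silica sand: 46.92 × 0.002000 = 0.09384 pbw
Total LOI = 9.842 pbw
Glass = batch − LOI = 119.6 − 9.842 = 109.7 pbw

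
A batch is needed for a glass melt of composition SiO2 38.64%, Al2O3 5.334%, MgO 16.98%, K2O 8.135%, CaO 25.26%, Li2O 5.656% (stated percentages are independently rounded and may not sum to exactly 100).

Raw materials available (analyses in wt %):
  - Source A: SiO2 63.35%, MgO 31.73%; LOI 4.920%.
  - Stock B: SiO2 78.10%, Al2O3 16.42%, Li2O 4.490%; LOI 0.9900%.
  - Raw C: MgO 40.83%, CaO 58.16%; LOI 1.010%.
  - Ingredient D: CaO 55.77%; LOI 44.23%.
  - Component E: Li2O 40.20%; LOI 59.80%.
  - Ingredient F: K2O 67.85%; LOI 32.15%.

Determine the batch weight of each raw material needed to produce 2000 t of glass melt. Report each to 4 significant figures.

Batch per 2000 t glass melt:
  Source A: 418.9 t
  Stock B: 649.7 t
  Raw C: 506.2 t
  Ingredient D: 378.0 t
  Component E: 208.8 t
  Ingredient F: 239.8 t
Total batch = 2401 t; LOI loss = 401.3 t; yield = 83.29%

Rounding to four significant figures extends to every in-between result as displayed. Every computation maintains full precision at all times; each reported result sees exactly one rounding. All derived quantities, including glass mass, yield, LOI, totals, six oxide percentages, are re-derived from the weighed amounts at 2000 t of glass at full precision as they appear in the question or the answer.
The oxide mass targets at 2000 t glass melt:
  SiO2: 38.64% × 2000 = 772.8 t
  Al2O3: 5.334% × 2000 = 106.7 t
  MgO: 16.98% × 2000 = 339.6 t
  K2O: 8.135% × 2000 = 162.7 t
  CaO: 25.26% × 2000 = 505.2 t
  Li2O: 5.656% × 2000 = 113.1 t
Mass-balance tally per oxide from the weights as reported, against the basis in use (oxide sums agree with the targets given rounding of the digits):
  SiO2: 418.9·0.6335 + 649.7·0.7810 = 772.8 t (target 772.8 t)
  Al2O3: 649.7·0.1642 = 106.7 t (target 106.7 t)
  MgO: 418.9·0.3173 + 506.2·0.4083 = 339.6 t (target 339.6 t)
  K2O: 239.8·0.6785 = 162.7 t (target 162.7 t)
  CaO: 506.2·0.5816 + 378.0·0.5577 = 505.2 t (target 505.2 t)
  Li2O: 649.7·0.04490 + 208.8·0.4020 = 113.1 t (target 113.1 t)
Glass-mass bookkeeping: Σ batch − LOI loss = 2000 t (the Σ of target masses is 2000 t; stated basis 2000 t — gaps are rounding artifacts).
Batch total: Σ batch = 2401 t; Σ batch·LOI gives LOI loss = 401.3 t; yield = glass ÷ total batch = 83.29%.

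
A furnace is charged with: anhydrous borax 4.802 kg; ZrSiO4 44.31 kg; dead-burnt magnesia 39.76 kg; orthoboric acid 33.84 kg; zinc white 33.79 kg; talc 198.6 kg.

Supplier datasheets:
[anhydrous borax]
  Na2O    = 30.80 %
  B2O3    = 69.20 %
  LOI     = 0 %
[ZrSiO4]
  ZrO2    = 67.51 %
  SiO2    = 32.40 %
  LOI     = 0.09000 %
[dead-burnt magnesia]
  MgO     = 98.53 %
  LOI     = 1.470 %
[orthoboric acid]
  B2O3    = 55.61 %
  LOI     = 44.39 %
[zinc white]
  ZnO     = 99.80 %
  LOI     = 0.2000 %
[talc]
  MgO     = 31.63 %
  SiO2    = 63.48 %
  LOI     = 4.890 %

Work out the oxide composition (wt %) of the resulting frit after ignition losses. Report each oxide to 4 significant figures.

Glass mass = 329.7 kg (batch 355.1 − LOI 25.43).
Composition: Na2O 0.4486%, ZrO2 9.074%, MgO 30.94%, B2O3 6.716%, ZnO 10.23%, SiO2 42.60%

Exact precision is kept from start to finish. In-progress results are shown rounded to four significant figures when written out — every reported value carries a single rounding; the derived quantities (the totals, the yield, six oxide percentages, ignition loss, net glass mass) are computed at exact precision using the weight values for 329.7 kg of glass, as written in the problem or answer text.
Oxide-by-oxide delivered mass:
  Na2O: 4.802·0.3080 = 1.479 kg
  ZrO2: 44.31·0.6751 = 29.91 kg
  MgO: 39.76·0.9853 + 198.6·0.3163 = 102.0 kg
  B2O3: 4.802·0.6920 + 33.84·0.5561 = 22.14 kg
  ZnO: 33.79·0.9980 = 33.72 kg
  SiO2: 44.31·0.3240 + 198.6·0.6348 = 140.4 kg
LOI: 44.31·9.000e-04 + 39.76·0.01470 + 33.84·0.4439 + 33.79·0.002000 + 198.6·0.04890 = 25.43 kg
Resulting glass, batch − LOI: 355.1 − 25.43 = 329.7 kg (equal to the oxide-mass sum)
percent by weight: oxide/glass ×100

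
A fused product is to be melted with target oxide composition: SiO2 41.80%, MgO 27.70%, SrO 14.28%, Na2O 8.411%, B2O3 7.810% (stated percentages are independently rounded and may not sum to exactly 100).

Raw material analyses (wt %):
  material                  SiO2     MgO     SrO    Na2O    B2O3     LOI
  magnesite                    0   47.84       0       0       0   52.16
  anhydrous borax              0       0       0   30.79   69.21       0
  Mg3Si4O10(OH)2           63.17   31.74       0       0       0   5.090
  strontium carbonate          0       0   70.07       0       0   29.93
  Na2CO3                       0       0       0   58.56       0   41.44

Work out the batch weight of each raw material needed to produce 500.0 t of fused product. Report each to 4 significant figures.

Intermediates are printed with 4-significant-digit rounding in the working. All internal work holds exact precision throughout. A single rounding finalizes each reported number — all derived quantities are recomputed at full float precision (totals, five oxide percentages, yield, ignition loss, glass mass) starting from the weights at 500.0 t of glass, as written in either problem or answer.
Target masses of each oxide per 500.0 t fused product:
  SiO2: 41.80% × 500.0 = 209.0 t
  MgO: 27.70% × 500.0 = 138.5 t
  SrO: 14.28% × 500.0 = 71.40 t
  Na2O: 8.411% × 500.0 = 42.06 t
  B2O3: 7.810% × 500.0 = 39.05 t
Checking each oxide sum working from each reported weight, relative to the basis at hand (every target is met by its sum inside rounding margins):
  SiO2: 330.9·0.6317 = 209.0 t (target 209.0 t)
  MgO: 70.00·0.4784 + 330.9·0.3174 = 138.5 t (target 138.5 t)
  SrO: 101.9·0.7007 = 71.40 t (target 71.40 t)
  Na2O: 56.42·0.3079 + 42.15·0.5856 = 42.05 t (target 42.06 t)
  B2O3: 56.42·0.6921 = 39.05 t (target 39.05 t)
Glass mass check: batch Σ − ignition loss = 500.0 t (summing oxide targets gives 500.0 t; with the basis standing at 500.0 t — a pure rounding effect).
Batch total: Σ batch = 601.4 t; LOI loss = Σ batch·LOI = 101.3 t; the yield ratio, glass ÷ batch: 83.15%.

Batch per 500.0 t fused product:
  magnesite: 70.00 t
  anhydrous borax: 56.42 t
  Mg3Si4O10(OH)2: 330.9 t
  strontium carbonate: 101.9 t
  Na2CO3: 42.15 t
Total batch = 601.4 t; LOI loss = 101.3 t; yield = 83.15%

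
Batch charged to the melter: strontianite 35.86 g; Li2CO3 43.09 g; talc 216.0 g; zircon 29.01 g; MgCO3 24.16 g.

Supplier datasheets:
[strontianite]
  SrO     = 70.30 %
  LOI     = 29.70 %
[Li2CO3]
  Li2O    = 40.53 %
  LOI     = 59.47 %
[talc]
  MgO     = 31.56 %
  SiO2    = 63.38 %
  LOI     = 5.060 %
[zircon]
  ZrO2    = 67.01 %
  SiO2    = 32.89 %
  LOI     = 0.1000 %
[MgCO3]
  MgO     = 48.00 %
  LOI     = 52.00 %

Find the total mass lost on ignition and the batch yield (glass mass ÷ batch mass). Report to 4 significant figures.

Every computation maintains full float precision at every stage. Mid-chain values appear rounded off to 4 significant figures in the working. A single rounding produces every reported number; all derived quantities (ignition loss, glass mass, the totals, yield, five oxide percentages) are rebuilt from the weighed amounts on 288.3 g of glass at full precision, as set out in the problem or the answer.
Per-material ignition loss:
  strontianite: 35.86 × 0.2970 = 10.65 g
  Li2CO3: 43.09 × 0.5947 = 25.63 g
  talc: 216.0 × 0.05060 = 10.93 g
  zircon: 29.01 × 0.001000 = 0.02901 g
  MgCO3: 24.16 × 0.5200 = 12.56 g
Total LOI = 59.80 g
Glass = batch − LOI = 348.1 − 59.80 = 288.3 g

LOI loss = 59.80 g; glass = 288.3 g; yield = 82.82%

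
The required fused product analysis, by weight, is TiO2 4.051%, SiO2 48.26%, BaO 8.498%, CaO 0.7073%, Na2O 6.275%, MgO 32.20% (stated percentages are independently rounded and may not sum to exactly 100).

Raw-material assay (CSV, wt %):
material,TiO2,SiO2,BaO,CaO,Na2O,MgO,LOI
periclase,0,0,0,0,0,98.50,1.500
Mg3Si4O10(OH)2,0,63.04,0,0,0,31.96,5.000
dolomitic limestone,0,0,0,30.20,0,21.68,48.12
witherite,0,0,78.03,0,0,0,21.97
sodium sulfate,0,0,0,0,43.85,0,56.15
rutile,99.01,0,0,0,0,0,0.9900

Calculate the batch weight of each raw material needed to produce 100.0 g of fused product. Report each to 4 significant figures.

Each numeric step maintains full precision throughout; intermediates appear with 4-significant-digit rounding in the working. A single rounding produces each reported value. The derived quantities, including six oxide percentages, yield, ignition loss, the totals, net glass mass, are rebuilt using the weight values for 100.0 g of glass at exact precision, exactly as shown in either problem or answer.
Target masses of each oxide per 100.0 g fused product:
  TiO2: 4.051% × 100.0 = 4.051 g
  SiO2: 48.26% × 100.0 = 48.26 g
  BaO: 8.498% × 100.0 = 8.498 g
  CaO: 0.7073% × 100.0 = 0.7073 g
  Na2O: 6.275% × 100.0 = 6.275 g
  MgO: 32.20% × 100.0 = 32.20 g
Sums-versus-targets review on the weights just shown, relative to the basis at hand (oxide sums agree with the targets given rounding of the digits):
  TiO2: 4.092·0.9901 = 4.051 g (target 4.051 g)
  SiO2: 76.55·0.6304 = 48.26 g (target 48.26 g)
  BaO: 10.89·0.7803 = 8.497 g (target 8.498 g)
  CaO: 2.342·0.3020 = 0.7073 g (target 0.7073 g)
  Na2O: 14.31·0.4385 = 6.275 g (target 6.275 g)
  MgO: 7.335·0.9850 + 76.55·0.3196 + 2.342·0.2168 = 32.20 g (target 32.20 g)
Mass balance on the glass: total charge less LOI = 99.99 g (the Σ of target masses is 99.99 g; with the basis standing at 100.0 g — a pure rounding effect).
Total batch = Σ batch = 115.5 g; ignition loss, Σ(batch × LOI) = 15.53 g; the yield ratio, glass ÷ batch: 86.55%.

Batch per 100.0 g fused product:
  periclase: 7.335 g
  Mg3Si4O10(OH)2: 76.55 g
  dolomitic limestone: 2.342 g
  witherite: 10.89 g
  sodium sulfate: 14.31 g
  rutile: 4.092 g
Total batch = 115.5 g; LOI loss = 15.53 g; yield = 86.55%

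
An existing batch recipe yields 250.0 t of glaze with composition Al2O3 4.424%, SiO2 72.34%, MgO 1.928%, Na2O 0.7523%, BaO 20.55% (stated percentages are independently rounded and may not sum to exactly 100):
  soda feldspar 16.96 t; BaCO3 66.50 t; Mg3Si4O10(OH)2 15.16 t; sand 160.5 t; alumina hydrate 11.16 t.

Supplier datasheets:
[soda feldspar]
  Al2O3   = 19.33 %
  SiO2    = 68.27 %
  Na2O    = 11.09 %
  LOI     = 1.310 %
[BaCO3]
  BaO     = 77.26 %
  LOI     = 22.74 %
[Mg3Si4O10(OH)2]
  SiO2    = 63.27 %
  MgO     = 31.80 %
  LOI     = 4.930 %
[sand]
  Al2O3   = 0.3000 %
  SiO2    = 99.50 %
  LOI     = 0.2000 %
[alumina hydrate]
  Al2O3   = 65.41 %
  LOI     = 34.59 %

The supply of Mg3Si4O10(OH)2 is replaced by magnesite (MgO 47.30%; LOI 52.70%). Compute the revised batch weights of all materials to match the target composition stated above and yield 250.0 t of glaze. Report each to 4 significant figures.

Revised batch per 250.0 t glaze:
  soda feldspar: 16.96 t
  BaCO3: 66.50 t
  magnesite: 10.19 t
  sand: 170.1 t
  alumina hydrate: 11.12 t
Total batch = 274.9 t; LOI loss = 24.90 t

All arithmetic runs at full float precision end to end — the intermediate values appear, rounded to four significant figures, at each printed step; each reported number is rounded exactly once — derived quantities are recomputed starting from the weights per 250.0 t of glass at exact precision (yield, the totals, glass mass, ignition loss, the five compositions), as written in the problem or the answer.
Oxide-by-oxide targets in 250.0 t glaze:
  Al2O3: 4.424% × 250.0 = 11.06 t
  SiO2: 72.34% × 250.0 = 180.8 t
  MgO: 1.928% × 250.0 = 4.820 t
  Na2O: 0.7523% × 250.0 = 1.881 t
  BaO: 20.55% × 250.0 = 51.38 t
Mass-balance tally per oxide using the reported weights, relative to the basis at hand (each sum matches its target mass once rounding is allowed for):
  Al2O3: 16.96·0.1933 + 170.1·0.003000 + 11.12·0.6541 = 11.06 t (target 11.06 t)
  SiO2: 16.96·0.6827 + 170.1·0.9950 = 180.8 t (target 180.8 t)
  MgO: 10.19·0.4730 = 4.820 t (target 4.820 t)
  Na2O: 16.96·0.1109 = 1.881 t (target 1.881 t)
  BaO: 66.50·0.7726 = 51.38 t (target 51.38 t)
Glass mass check: total charge less LOI = 250.0 t (per-oxide target masses sum to 250.0 t; the stated basis being 250.0 t — deltas are rounding alone).
Batch total: Σ batch = 274.9 t; LOI removed, Σ of batch·LOI: 24.90 t; yield, glass over the total, = 90.94%.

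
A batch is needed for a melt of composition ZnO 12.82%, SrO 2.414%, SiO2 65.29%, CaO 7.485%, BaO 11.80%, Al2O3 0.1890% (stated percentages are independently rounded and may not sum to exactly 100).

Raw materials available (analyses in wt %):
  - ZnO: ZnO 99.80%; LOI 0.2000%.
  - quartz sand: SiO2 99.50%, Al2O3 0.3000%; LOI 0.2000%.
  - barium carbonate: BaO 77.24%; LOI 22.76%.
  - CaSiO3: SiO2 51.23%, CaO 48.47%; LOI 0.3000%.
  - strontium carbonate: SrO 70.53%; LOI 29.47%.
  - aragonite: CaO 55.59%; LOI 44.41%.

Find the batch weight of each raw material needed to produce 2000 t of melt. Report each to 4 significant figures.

Batch per 2000 t melt:
  ZnO: 256.9 t
  quartz sand: 1260 t
  barium carbonate: 305.5 t
  CaSiO3: 101.7 t
  strontium carbonate: 68.45 t
  aragonite: 180.6 t
Total batch = 2173 t; LOI loss = 173.2 t; yield = 92.03%

The whole derivation carries exact precision from first step to last. Working values are printed rounded to 4 significant digits. A single rounding completes every reported value; derived quantities are carried from the weighed amounts on 2000 t of glass in full precision (ignition loss, the six compositions, yield, glass mass, the totals), exactly as printed in problem or answer.
Oxide-by-oxide targets in 2000 t melt:
  ZnO: 12.82% × 2000 = 256.4 t
  SrO: 2.414% × 2000 = 48.28 t
  SiO2: 65.29% × 2000 = 1306 t
  CaO: 7.485% × 2000 = 149.7 t
  BaO: 11.80% × 2000 = 236.0 t
  Al2O3: 0.1890% × 2000 = 3.780 t
Mass-balance tally per oxide using the reported weights, under the basis named above (each sum matches its target mass up to rounding of the answer):
  ZnO: 256.9·0.9980 = 256.4 t (target 256.4 t)
  SrO: 68.45·0.7053 = 48.28 t (target 48.28 t)
  SiO2: 1260·0.9950 + 101.7·0.5123 = 1306 t (target 1306 t)
  CaO: 101.7·0.4847 + 180.6·0.5559 = 149.7 t (target 149.7 t)
  BaO: 305.5·0.7724 = 236.0 t (target 236.0 t)
  Al2O3: 1260·0.003000 = 3.780 t (target 3.780 t)
Glass-mass closure: Σ batch − LOI loss = 2000 t (the targets, summed, come to 2000 t; with the basis standing at 2000 t — gaps are rounding artifacts).
Adding the batch up: Σ batch = 2173 t; LOI removed, Σ of batch·LOI: 173.2 t; glass ÷ batch gives a yield of 92.03%.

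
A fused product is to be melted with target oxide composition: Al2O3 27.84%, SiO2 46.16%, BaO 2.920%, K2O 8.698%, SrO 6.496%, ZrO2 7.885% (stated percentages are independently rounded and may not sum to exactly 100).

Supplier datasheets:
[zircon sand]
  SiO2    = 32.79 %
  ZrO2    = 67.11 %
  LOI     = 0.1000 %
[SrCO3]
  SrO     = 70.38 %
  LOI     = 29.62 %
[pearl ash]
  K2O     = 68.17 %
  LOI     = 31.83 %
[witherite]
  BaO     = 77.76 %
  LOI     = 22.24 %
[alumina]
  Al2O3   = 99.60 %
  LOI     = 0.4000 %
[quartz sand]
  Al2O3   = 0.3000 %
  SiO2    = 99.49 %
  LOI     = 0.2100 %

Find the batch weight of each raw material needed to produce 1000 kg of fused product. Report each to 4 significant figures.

Batch per 1000 kg fused product:
  zircon sand: 117.5 kg
  SrCO3: 92.30 kg
  pearl ash: 127.6 kg
  witherite: 37.55 kg
  alumina: 278.2 kg
  quartz sand: 425.2 kg
Total batch = 1078 kg; LOI loss = 78.43 kg; yield = 92.73%

Rounding to 4 significant digits governs every working value as shown — full float precision is carried through the solve. Each reported result is rounded only once; all derived quantities, which include the six compositions, net glass mass, yield, ignition loss, totals, are computed in full precision, as written in question or answer, from the weighed amounts per 1000 kg of glass.
Target masses of each oxide per 1000 kg fused product:
  Al2O3: 27.84% × 1000 = 278.4 kg
  SiO2: 46.16% × 1000 = 461.6 kg
  BaO: 2.920% × 1000 = 29.20 kg
  K2O: 8.698% × 1000 = 86.98 kg
  SrO: 6.496% × 1000 = 64.96 kg
  ZrO2: 7.885% × 1000 = 78.85 kg
A balance pass over the oxides, from the weights as reported, on the stated basis (oxide sums agree with the targets modulo rounding of the values):
  Al2O3: 278.2·0.9960 + 425.2·0.003000 = 278.4 kg (target 278.4 kg)
  SiO2: 117.5·0.3279 + 425.2·0.9949 = 461.6 kg (target 461.6 kg)
  BaO: 37.55·0.7776 = 29.20 kg (target 29.20 kg)
  K2O: 127.6·0.6817 = 86.98 kg (target 86.98 kg)
  SrO: 92.30·0.7038 = 64.96 kg (target 64.96 kg)
  ZrO2: 117.5·0.6711 = 78.85 kg (target 78.85 kg)
Glass mass check: batch Σ − ignition loss = 999.9 kg (targets for the oxides total 1000 kg; versus the stated basis of 1000 kg — any gap is answer rounding).
Whole-batch sum: Σ batch = 1078 kg; the LOI term Σ batch·LOI equals 78.43 kg; glass ÷ batch gives a yield of 92.73%.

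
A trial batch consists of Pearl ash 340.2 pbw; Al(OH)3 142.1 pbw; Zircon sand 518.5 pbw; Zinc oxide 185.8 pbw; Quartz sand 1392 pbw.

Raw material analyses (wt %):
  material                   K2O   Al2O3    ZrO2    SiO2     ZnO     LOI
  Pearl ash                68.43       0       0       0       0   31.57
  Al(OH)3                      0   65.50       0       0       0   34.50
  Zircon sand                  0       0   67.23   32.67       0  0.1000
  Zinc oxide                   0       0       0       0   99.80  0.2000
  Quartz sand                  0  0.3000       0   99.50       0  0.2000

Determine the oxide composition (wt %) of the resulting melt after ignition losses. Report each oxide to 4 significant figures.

In-progress results are displayed (rounded to four significant digits) in the printout — every computation runs at exact precision all the way through; each reported figure is rounded only once — all derived quantities (ignition loss, five oxide percentages, glass mass, the totals, the yield) are rebuilt using the weight values for 2419 pbw of glass at exact precision, as written in the problem or the answer.
What the batch supplies per oxide:
  K2O: 340.2·0.6843 = 232.8 pbw
  Al2O3: 142.1·0.6550 + 1392·0.003000 = 97.25 pbw
  ZrO2: 518.5·0.6723 = 348.6 pbw
  SiO2: 518.5·0.3267 + 1392·0.9950 = 1554 pbw
  ZnO: 185.8·0.9980 = 185.4 pbw
LOI: 340.2·0.3157 + 142.1·0.3450 + 518.5·0.001000 + 185.8·0.002000 + 1392·0.002000 = 160.1 pbw
The glass mass, total less LOI, = 2579 − 160.1 = 2419 pbw (the oxide masses sum to this)
wt %: oxide over glass, times 100

Glass mass = 2419 pbw (batch 2579 − LOI 160.1).
Composition: K2O 9.626%, Al2O3 4.021%, ZrO2 14.41%, SiO2 64.27%, ZnO 7.667%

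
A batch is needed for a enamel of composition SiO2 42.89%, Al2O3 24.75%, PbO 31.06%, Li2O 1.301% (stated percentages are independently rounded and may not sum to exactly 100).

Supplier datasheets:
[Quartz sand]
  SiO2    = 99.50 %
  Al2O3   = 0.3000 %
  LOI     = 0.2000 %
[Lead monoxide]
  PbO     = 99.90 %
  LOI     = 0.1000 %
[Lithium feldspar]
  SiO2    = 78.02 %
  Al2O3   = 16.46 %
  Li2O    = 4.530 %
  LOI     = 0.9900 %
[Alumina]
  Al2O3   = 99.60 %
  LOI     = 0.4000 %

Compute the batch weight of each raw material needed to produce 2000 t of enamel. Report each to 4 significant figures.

The intermediate values are printed, rounded to 4 significant digits, when written out — the working math runs at full precision in every operation. Every reported result receives exactly one rounding. The derived quantities (four oxide percentages, glass mass, LOI, yield, the totals) are rebuilt at full float precision from the weighed amounts on 2000 t of glass as given in problem or answer.
Target oxide masses per 2000 t enamel:
  SiO2: 42.89% × 2000 = 857.8 t
  Al2O3: 24.75% × 2000 = 495.0 t
  PbO: 31.06% × 2000 = 621.2 t
  Li2O: 1.301% × 2000 = 26.02 t
Verifying the oxide balance on the weights just shown, versus the basis set out (target by target, the sums agree net of answer rounding effects):
  SiO2: 411.7·0.9950 + 574.4·0.7802 = 857.8 t (target 857.8 t)
  Al2O3: 411.7·0.003000 + 574.4·0.1646 + 400.8·0.9960 = 495.0 t (target 495.0 t)
  PbO: 621.8·0.9990 = 621.2 t (target 621.2 t)
  Li2O: 574.4·0.04530 = 26.02 t (target 26.02 t)
Mass balance on the glass: total batch − LOI = 2000 t (oxide target masses add up to 2000 t; with the basis standing at 2000 t — any gap is answer rounding).
Adding the batch up: Σ batch = 2009 t; ignition loss, Σ(batch × LOI) = 8.735 t; yield: glass divided by total = 99.57%.

Batch per 2000 t enamel:
  Quartz sand: 411.7 t
  Lead monoxide: 621.8 t
  Lithium feldspar: 574.4 t
  Alumina: 400.8 t
Total batch = 2009 t; LOI loss = 8.735 t; yield = 99.57%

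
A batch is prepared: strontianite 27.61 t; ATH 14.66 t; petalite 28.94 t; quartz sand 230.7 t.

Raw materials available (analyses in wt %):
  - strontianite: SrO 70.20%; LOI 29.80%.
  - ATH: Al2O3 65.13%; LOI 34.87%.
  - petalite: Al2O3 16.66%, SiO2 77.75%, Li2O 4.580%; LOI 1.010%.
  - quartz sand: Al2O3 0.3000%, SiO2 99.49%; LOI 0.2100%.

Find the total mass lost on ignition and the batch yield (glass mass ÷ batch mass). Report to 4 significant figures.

LOI loss = 14.12 t; glass = 287.8 t; yield = 95.32%

Each numeric step carries full precision throughout. Mid-chain values appear (rounded to 4 significant digits) when written out. Every reported value includes exactly one rounding. The derived quantities, which include totals, net glass mass, ignition loss, the yield, the four compositions, are rebuilt at exact precision, precisely as stated by the question or the answer, starting from the weights per 287.8 t of glass.
Per-material ignition loss:
  strontianite: 27.61 × 0.2980 = 8.228 t
  ATH: 14.66 × 0.3487 = 5.112 t
  petalite: 28.94 × 0.01010 = 0.2923 t
  quartz sand: 230.7 × 0.002100 = 0.4845 t
Total LOI = 14.12 t
Glass = batch − LOI = 301.9 − 14.12 = 287.8 t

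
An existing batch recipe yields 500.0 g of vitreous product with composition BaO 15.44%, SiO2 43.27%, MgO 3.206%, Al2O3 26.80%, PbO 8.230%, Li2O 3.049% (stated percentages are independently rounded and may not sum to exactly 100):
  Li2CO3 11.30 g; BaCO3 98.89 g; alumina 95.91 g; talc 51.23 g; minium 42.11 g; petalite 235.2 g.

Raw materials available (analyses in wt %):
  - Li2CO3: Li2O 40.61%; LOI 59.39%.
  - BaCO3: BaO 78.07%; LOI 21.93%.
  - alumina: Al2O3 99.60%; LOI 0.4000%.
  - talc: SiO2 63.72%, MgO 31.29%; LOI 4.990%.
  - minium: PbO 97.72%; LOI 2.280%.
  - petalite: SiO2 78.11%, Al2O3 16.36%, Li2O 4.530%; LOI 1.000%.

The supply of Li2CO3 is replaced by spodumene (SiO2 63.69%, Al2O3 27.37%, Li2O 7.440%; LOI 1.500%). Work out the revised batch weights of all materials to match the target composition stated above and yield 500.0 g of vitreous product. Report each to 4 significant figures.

The intermediate values appear (rounded to four significant figures) alongside each step; all arithmetic runs at full precision through the solve. A single rounding yields each reported figure. The derived quantities are rebuilt starting from the weights per 500.0 g of glass at full float precision (the totals, net glass mass, six oxide percentages, yield, LOI) precisely as stated by problem or answer.
Target oxide masses per 500.0 g vitreous product:
  BaO: 15.44% × 500.0 = 77.20 g
  SiO2: 43.27% × 500.0 = 216.4 g
  MgO: 3.206% × 500.0 = 16.03 g
  Al2O3: 26.80% × 500.0 = 134.0 g
  PbO: 8.230% × 500.0 = 41.15 g
  Li2O: 3.049% × 500.0 = 15.24 g
Mass-balance tally per oxide from the weights as reported, against the basis in use (delivered sums recover each target up to rounding of the answer):
  BaO: 98.89·0.7807 = 77.20 g (target 77.20 g)
  SiO2: 122.5·0.6369 + 51.23·0.6372 + 135.3·0.7811 = 216.3 g (target 216.4 g)
  MgO: 51.23·0.3129 = 16.03 g (target 16.03 g)
  Al2O3: 122.5·0.2737 + 78.64·0.9960 + 135.3·0.1636 = 134.0 g (target 134.0 g)
  PbO: 42.11·0.9772 = 41.15 g (target 41.15 g)
  Li2O: 122.5·0.07440 + 135.3·0.04530 = 15.24 g (target 15.24 g)
Consistency of the glass mass: Σ batch − LOI loss = 500.0 g (the Σ of target masses is 500.0 g; versus the stated basis of 500.0 g — rounding explains the deltas).
Summing the batch: Σ batch = 528.7 g; LOI removed, Σ of batch·LOI: 28.71 g; glass ÷ batch gives a yield of 94.57%.

Revised batch per 500.0 g vitreous product:
  spodumene: 122.5 g
  BaCO3: 98.89 g
  alumina: 78.64 g
  talc: 51.23 g
  minium: 42.11 g
  petalite: 135.3 g
Total batch = 528.7 g; LOI loss = 28.71 g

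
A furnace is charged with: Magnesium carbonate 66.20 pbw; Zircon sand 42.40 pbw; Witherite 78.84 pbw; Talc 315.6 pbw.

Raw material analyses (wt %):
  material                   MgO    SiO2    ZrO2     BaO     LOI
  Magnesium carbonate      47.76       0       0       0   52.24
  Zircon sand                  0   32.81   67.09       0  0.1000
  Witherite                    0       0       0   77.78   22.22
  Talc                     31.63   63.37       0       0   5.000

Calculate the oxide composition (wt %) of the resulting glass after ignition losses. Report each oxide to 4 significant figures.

Glass mass = 435.1 pbw (batch 503.0 − LOI 67.92).
Composition: MgO 30.21%, SiO2 49.16%, ZrO2 6.538%, BaO 14.09%

Rounding to four significant digits governs each mid-chain value as displayed; every computation keeps full float precision at every stage; each reported figure receives exactly one rounding. All derived quantities are recomputed at exact precision (ignition loss, four oxide percentages, the yield, glass mass, totals) using the weight values for 435.1 pbw of glass exactly as printed in the problem or answer text.
Oxide masses out of the charge:
  MgO: 66.20·0.4776 + 315.6·0.3163 = 131.4 pbw
  SiO2: 42.40·0.3281 + 315.6·0.6337 = 213.9 pbw
  ZrO2: 42.40·0.6709 = 28.45 pbw
  BaO: 78.84·0.7778 = 61.32 pbw
LOI: 66.20·0.5224 + 42.40·0.001000 + 78.84·0.2222 + 315.6·0.05000 = 67.92 pbw
batch − LOI leaves glass = 503.0 − 67.92 = 435.1 pbw (= the summed oxide contributions)
oxide / glass × 100 gives the wt %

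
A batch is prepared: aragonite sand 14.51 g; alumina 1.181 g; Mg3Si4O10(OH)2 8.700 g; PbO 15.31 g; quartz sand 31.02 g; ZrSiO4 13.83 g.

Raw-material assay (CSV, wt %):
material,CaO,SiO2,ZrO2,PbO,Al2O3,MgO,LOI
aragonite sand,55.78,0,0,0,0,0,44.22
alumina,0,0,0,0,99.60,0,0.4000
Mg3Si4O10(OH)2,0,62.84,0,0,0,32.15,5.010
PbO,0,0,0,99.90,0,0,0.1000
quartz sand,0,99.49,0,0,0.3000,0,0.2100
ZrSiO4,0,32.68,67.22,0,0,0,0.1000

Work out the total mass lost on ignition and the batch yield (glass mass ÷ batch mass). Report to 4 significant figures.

LOI loss = 6.951 g; glass = 77.60 g; yield = 91.78%

The whole derivation carries exact precision at every stage. Working values are printed (rounded to four significant figures) within the worked lines — exactly one rounding lands on each reported result — derived quantities (yield, net glass mass, ignition loss, the six compositions, totals) are computed from the batch weights per 77.60 g of glass at full precision exactly as shown in question or answer.
Material-by-material LOI:
  aragonite sand: 14.51 × 0.4422 = 6.416 g
  alumina: 1.181 × 0.004000 = 0.004724 g
  Mg3Si4O10(OH)2: 8.700 × 0.05010 = 0.4359 g
  PbO: 15.31 × 0.001000 = 0.01531 g
  quartz sand: 31.02 × 0.002100 = 0.06514 g
  ZrSiO4: 13.83 × 0.001000 = 0.01383 g
Total LOI = 6.951 g
Glass = batch − LOI = 84.55 − 6.951 = 77.60 g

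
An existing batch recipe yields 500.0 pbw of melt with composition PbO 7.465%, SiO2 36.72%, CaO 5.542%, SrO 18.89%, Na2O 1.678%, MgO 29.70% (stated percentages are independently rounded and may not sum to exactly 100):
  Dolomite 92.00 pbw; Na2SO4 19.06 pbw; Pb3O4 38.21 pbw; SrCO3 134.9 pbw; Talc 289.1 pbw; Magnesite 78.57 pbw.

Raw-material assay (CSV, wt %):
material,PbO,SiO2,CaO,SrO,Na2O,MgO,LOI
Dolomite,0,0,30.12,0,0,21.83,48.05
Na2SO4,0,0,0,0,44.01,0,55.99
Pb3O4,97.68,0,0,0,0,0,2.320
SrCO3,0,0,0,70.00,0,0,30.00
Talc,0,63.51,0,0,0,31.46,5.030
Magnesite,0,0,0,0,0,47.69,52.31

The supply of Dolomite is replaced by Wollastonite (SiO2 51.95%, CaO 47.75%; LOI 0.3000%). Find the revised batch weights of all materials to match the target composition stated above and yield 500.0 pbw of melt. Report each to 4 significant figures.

Revised batch per 500.0 pbw melt:
  Wollastonite: 58.03 pbw
  Na2SO4: 19.06 pbw
  Pb3O4: 38.21 pbw
  SrCO3: 134.9 pbw
  Talc: 241.6 pbw
  Magnesite: 152.0 pbw
Total batch = 643.8 pbw; LOI loss = 143.9 pbw

The intermediate values are displayed rounded to four significant figures between the steps. Each numeric step holds full precision from first step to last — each reported figure takes just one rounding; the derived quantities, including glass mass, six oxide percentages, yield, LOI, the totals, are rebuilt from the weighed amounts at 500.0 pbw of glass in exact precision exactly as shown in the problem or the answer.
Target masses of each oxide per 500.0 pbw melt:
  PbO: 7.465% × 500.0 = 37.33 pbw
  SiO2: 36.72% × 500.0 = 183.6 pbw
  CaO: 5.542% × 500.0 = 27.71 pbw
  SrO: 18.89% × 500.0 = 94.45 pbw
  Na2O: 1.678% × 500.0 = 8.390 pbw
  MgO: 29.70% × 500.0 = 148.5 pbw
Mass-balance tally per oxide working from each reported weight, for the quoted basis mass (every target is met by its sum exact up to rounding of places):
  PbO: 38.21·0.9768 = 37.32 pbw (target 37.33 pbw)
  SiO2: 58.03·0.5195 + 241.6·0.6351 = 183.6 pbw (target 183.6 pbw)
  CaO: 58.03·0.4775 = 27.71 pbw (target 27.71 pbw)
  SrO: 134.9·0.7000 = 94.43 pbw (target 94.45 pbw)
  Na2O: 19.06·0.4401 = 8.388 pbw (target 8.390 pbw)
  MgO: 241.6·0.3146 + 152.0·0.4769 = 148.5 pbw (target 148.5 pbw)
The glass-mass cross-check: total batch − LOI = 499.9 pbw (targets for the oxides total 500.0 pbw; the stated basis being 500.0 pbw — a pure rounding effect).
Summing the batch: Σ batch = 643.8 pbw; ignition loss, Σ(batch × LOI) = 143.9 pbw; yield: glass divided by total = 77.65%.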